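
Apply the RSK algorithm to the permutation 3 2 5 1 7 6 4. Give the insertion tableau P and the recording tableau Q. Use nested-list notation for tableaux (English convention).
Insert each entry of the permutation into P by Schensted row insertion, recording in Q the position of each new cell.

After inserting 3: P = [[3]].
After inserting 2: P = [[2], [3]].
After inserting 5: P = [[2, 5], [3]].
After inserting 1: P = [[1, 5], [2], [3]].
After inserting 7: P = [[1, 5, 7], [2], [3]].
After inserting 6: P = [[1, 5, 6], [2, 7], [3]].
After inserting 4: P = [[1, 4, 6], [2, 5], [3, 7]].

So P = [[1, 4, 6], [2, 5], [3, 7]], Q = [[1, 3, 5], [2, 6], [4, 7]].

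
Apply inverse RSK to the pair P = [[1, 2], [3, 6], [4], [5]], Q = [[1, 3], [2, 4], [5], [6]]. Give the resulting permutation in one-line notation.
5 1 6 4 3 2

Reverse the RSK construction: for i from n down to 1, find the cell of Q containing i, remove the entry at that cell from P, and reverse-bump it up through P; the value ejected from row 1 is w(i).

Step i=6: Q has 6 at row 4, column 1; remove 5 from row 4 of P and reverse-bump: 5 enters row 3 and ejects 4; 4 enters row 2 and ejects 3; 3 enters row 1 and ejects 2. So w(6) = 2. P is now [[1, 3], [4, 6], [5]].
Step i=5: Q has 5 at row 3, column 1; remove 5 from row 3 of P and reverse-bump: 5 enters row 2 and ejects 4; 4 enters row 1 and ejects 3. So w(5) = 3. P is now [[1, 4], [5, 6]].
Step i=4: Q has 4 at row 2, column 2; remove 6 from row 2 of P and reverse-bump: 6 enters row 1 and ejects 4. So w(4) = 4. P is now [[1, 6], [5]].
Step i=3: Q has 3 at row 1, column 2; remove that cell from P, ejecting 6. So w(3) = 6. P is now [[1], [5]].
Step i=2: Q has 2 at row 2, column 1; remove 5 from row 2 of P and reverse-bump: 5 enters row 1 and ejects 1. So w(2) = 1. P is now [[5]].
Step i=1: Q has 1 at row 1, column 1; remove that cell from P, ejecting 5. So w(1) = 5. P is now [].

So w = 5 1 6 4 3 2.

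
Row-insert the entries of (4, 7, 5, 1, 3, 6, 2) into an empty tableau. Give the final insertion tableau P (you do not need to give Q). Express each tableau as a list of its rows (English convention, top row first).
After inserting 4: P = [[4]].
After inserting 7: P = [[4, 7]].
After inserting 5: P = [[4, 5], [7]].
After inserting 1: P = [[1, 5], [4], [7]].
After inserting 3: P = [[1, 3], [4, 5], [7]].
After inserting 6: P = [[1, 3, 6], [4, 5], [7]].
After inserting 2: P = [[1, 2, 6], [3, 5], [4], [7]].

So P = [[1, 2, 6], [3, 5], [4], [7]].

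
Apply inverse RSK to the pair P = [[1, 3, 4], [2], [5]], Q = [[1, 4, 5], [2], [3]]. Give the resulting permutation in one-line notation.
Reverse the RSK construction: for i from n down to 1, find the cell of Q containing i, remove the entry at that cell from P, and reverse-bump it up through P; the value ejected from row 1 is w(i).

Step i=5: Q has 5 at row 1, column 3; remove that cell from P, ejecting 4. So w(5) = 4. P is now [[1, 3], [2], [5]].
Step i=4: Q has 4 at row 1, column 2; remove that cell from P, ejecting 3. So w(4) = 3. P is now [[1], [2], [5]].
Step i=3: Q has 3 at row 3, column 1; remove 5 from row 3 of P and reverse-bump: 5 enters row 2 and ejects 2; 2 enters row 1 and ejects 1. So w(3) = 1. P is now [[2], [5]].
Step i=2: Q has 2 at row 2, column 1; remove 5 from row 2 of P and reverse-bump: 5 enters row 1 and ejects 2. So w(2) = 2. P is now [[5]].
Step i=1: Q has 1 at row 1, column 1; remove that cell from P, ejecting 5. So w(1) = 5. P is now [].

So w = 5 2 1 3 4.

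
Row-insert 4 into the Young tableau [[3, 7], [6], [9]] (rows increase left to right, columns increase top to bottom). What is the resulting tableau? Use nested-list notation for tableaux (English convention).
In row 1, 4 replaces 7 (the leftmost entry greater than 4); 7 is bumped to row 2. 7 is appended to row 2. The new tableau is [[3, 4], [6, 7], [9]].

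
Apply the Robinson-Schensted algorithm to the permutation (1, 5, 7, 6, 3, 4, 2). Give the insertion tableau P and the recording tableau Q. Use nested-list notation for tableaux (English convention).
Insert each entry of the permutation into P by Schensted row insertion, recording in Q the position of each new cell.

Insert 1: appended to row 1. P = [[1]].
Insert 5: appended to row 1. P = [[1, 5]].
Insert 7: appended to row 1. P = [[1, 5, 7]].
Insert 6: 6 bumps 7 from row 1; 7 starts row 2. P = [[1, 5, 6], [7]].
Insert 3: 3 bumps 5 from row 1; 5 bumps 7 from row 2; 7 starts row 3. P = [[1, 3, 6], [5], [7]].
Insert 4: 4 bumps 6 from row 1; 6 appends to row 2. P = [[1, 3, 4], [5, 6], [7]].
Insert 2: 2 bumps 3 from row 1; 3 bumps 5 from row 2; 5 bumps 7 from row 3; 7 starts row 4. P = [[1, 2, 4], [3, 6], [5], [7]].

So P = [[1, 2, 4], [3, 6], [5], [7]], Q = [[1, 2, 3], [4, 6], [5], [7]].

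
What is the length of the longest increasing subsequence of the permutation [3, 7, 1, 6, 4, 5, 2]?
3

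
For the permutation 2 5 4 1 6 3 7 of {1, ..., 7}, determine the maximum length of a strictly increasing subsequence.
4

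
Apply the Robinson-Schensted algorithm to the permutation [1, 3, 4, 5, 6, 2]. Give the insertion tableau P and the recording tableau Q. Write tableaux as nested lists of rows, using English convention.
Insert each entry of the permutation into P by Schensted row insertion, recording in Q the position of each new cell.

Insert 1: appended to row 1. P = [[1]].
Insert 3: appended to row 1. P = [[1, 3]].
Insert 4: appended to row 1. P = [[1, 3, 4]].
Insert 5: appended to row 1. P = [[1, 3, 4, 5]].
Insert 6: appended to row 1. P = [[1, 3, 4, 5, 6]].
Insert 2: 2 bumps 3 from row 1; 3 starts row 2. P = [[1, 2, 4, 5, 6], [3]].

So P = [[1, 2, 4, 5, 6], [3]], Q = [[1, 2, 3, 4, 5], [6]].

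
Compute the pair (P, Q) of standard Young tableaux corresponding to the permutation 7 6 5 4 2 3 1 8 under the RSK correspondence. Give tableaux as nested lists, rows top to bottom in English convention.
P = [[1, 3, 8], [2], [4], [5], [6], [7]], Q = [[1, 6, 8], [2], [3], [4], [5], [7]]

Insert each entry of the permutation into P by Schensted row insertion, recording in Q the position of each new cell.

After inserting 7: P = [[7]].
After inserting 6: P = [[6], [7]].
After inserting 5: P = [[5], [6], [7]].
After inserting 4: P = [[4], [5], [6], [7]].
After inserting 2: P = [[2], [4], [5], [6], [7]].
After inserting 3: P = [[2, 3], [4], [5], [6], [7]].
After inserting 1: P = [[1, 3], [2], [4], [5], [6], [7]].
After inserting 8: P = [[1, 3, 8], [2], [4], [5], [6], [7]].

So P = [[1, 3, 8], [2], [4], [5], [6], [7]], Q = [[1, 6, 8], [2], [3], [4], [5], [7]].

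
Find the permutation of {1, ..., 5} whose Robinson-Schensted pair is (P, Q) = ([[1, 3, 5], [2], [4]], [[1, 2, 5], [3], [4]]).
Reverse the RSK construction: for i from n down to 1, find the cell of Q containing i, remove the entry at that cell from P, and reverse-bump it up through P; the value ejected from row 1 is w(i).

Step i=5: Q has 5 at row 1, column 3; remove that cell from P, ejecting 5. So w(5) = 5. P is now [[1, 3], [2], [4]].
Step i=4: Q has 4 at row 3, column 1; remove 4 from row 3 of P and reverse-bump: 4 enters row 2 and ejects 2; 2 enters row 1 and ejects 1. So w(4) = 1. P is now [[2, 3], [4]].
Step i=3: Q has 3 at row 2, column 1; remove 4 from row 2 of P and reverse-bump: 4 enters row 1 and ejects 3. So w(3) = 3. P is now [[2, 4]].
Step i=2: Q has 2 at row 1, column 2; remove that cell from P, ejecting 4. So w(2) = 4. P is now [[2]].
Step i=1: Q has 1 at row 1, column 1; remove that cell from P, ejecting 2. So w(1) = 2. P is now [].

So w = 2 4 3 1 5.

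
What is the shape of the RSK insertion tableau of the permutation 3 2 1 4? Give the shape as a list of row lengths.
[2, 1, 1]

Row-insert each entry into an empty tableau.

After inserting 3: P = [[3]].
After inserting 2: P = [[2], [3]].
After inserting 1: P = [[1], [2], [3]].
After inserting 4: P = [[1, 4], [2], [3]].

The final insertion tableau P = [[1, 4], [2], [3]] has shape [2, 1, 1].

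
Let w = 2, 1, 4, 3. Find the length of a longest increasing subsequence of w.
2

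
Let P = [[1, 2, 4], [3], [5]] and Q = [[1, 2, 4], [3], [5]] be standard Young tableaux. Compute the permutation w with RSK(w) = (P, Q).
1 5 3 4 2

Reverse the RSK construction: for i from n down to 1, find the cell of Q containing i, remove the entry at that cell from P, and reverse-bump it up through P; the value ejected from row 1 is w(i).

Step i=5: Q has 5 at row 3, column 1; remove 5 from row 3 of P and reverse-bump: 5 enters row 2 and ejects 3; 3 enters row 1 and ejects 2. So w(5) = 2. P is now [[1, 3, 4], [5]].
Step i=4: Q has 4 at row 1, column 3; remove that cell from P, ejecting 4. So w(4) = 4. P is now [[1, 3], [5]].
Step i=3: Q has 3 at row 2, column 1; remove 5 from row 2 of P and reverse-bump: 5 enters row 1 and ejects 3. So w(3) = 3. P is now [[1, 5]].
Step i=2: Q has 2 at row 1, column 2; remove that cell from P, ejecting 5. So w(2) = 5. P is now [[1]].
Step i=1: Q has 1 at row 1, column 1; remove that cell from P, ejecting 1. So w(1) = 1. P is now [].

So w = 1 5 3 4 2.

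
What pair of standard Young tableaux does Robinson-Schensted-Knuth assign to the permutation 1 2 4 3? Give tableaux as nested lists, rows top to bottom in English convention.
Insert each entry of the permutation into P by Schensted row insertion, recording in Q the position of each new cell.

Insert 1: appended to row 1. P = [[1]], Q = [[1]].
Insert 2: appended to row 1. P = [[1, 2]], Q = [[1, 2]].
Insert 4: appended to row 1. P = [[1, 2, 4]], Q = [[1, 2, 3]].
Insert 3: 3 bumps 4 from row 1; 4 starts row 2. P = [[1, 2, 3], [4]], Q = [[1, 2, 3], [4]].

So P = [[1, 2, 3], [4]], Q = [[1, 2, 3], [4]].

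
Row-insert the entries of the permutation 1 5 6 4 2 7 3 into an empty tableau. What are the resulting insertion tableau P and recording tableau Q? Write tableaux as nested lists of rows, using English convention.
Insert each entry of the permutation into P by Schensted row insertion, recording in Q the position of each new cell.

Insert 1: appended to row 1. P = [[1]].
Insert 5: appended to row 1. P = [[1, 5]].
Insert 6: appended to row 1. P = [[1, 5, 6]].
Insert 4: 4 bumps 5 from row 1; 5 starts row 2. P = [[1, 4, 6], [5]].
Insert 2: 2 bumps 4 from row 1; 4 bumps 5 from row 2; 5 starts row 3. P = [[1, 2, 6], [4], [5]].
Insert 7: appended to row 1. P = [[1, 2, 6, 7], [4], [5]].
Insert 3: 3 bumps 6 from row 1; 6 appends to row 2. P = [[1, 2, 3, 7], [4, 6], [5]].

So P = [[1, 2, 3, 7], [4, 6], [5]], Q = [[1, 2, 3, 6], [4, 7], [5]].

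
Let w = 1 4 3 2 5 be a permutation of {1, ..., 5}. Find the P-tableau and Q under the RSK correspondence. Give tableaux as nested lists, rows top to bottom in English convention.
Insert each entry of the permutation into P by Schensted row insertion, recording in Q the position of each new cell.

Insert 1: appended to row 1. P = [[1]], Q = [[1]].
Insert 4: appended to row 1. P = [[1, 4]], Q = [[1, 2]].
Insert 3: 3 bumps 4 from row 1; 4 starts row 2. P = [[1, 3], [4]], Q = [[1, 2], [3]].
Insert 2: 2 bumps 3 from row 1; 3 bumps 4 from row 2; 4 starts row 3. P = [[1, 2], [3], [4]], Q = [[1, 2], [3], [4]].
Insert 5: appended to row 1. P = [[1, 2, 5], [3], [4]], Q = [[1, 2, 5], [3], [4]].

So P = [[1, 2, 5], [3], [4]], Q = [[1, 2, 5], [3], [4]].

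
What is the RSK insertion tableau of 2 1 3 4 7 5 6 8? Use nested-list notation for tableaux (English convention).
P = [[1, 3, 4, 5, 6, 8], [2, 7]]

After inserting 2: P = [[2]].
After inserting 1: P = [[1], [2]].
After inserting 3: P = [[1, 3], [2]].
After inserting 4: P = [[1, 3, 4], [2]].
After inserting 7: P = [[1, 3, 4, 7], [2]].
After inserting 5: P = [[1, 3, 4, 5], [2, 7]].
After inserting 6: P = [[1, 3, 4, 5, 6], [2, 7]].
After inserting 8: P = [[1, 3, 4, 5, 6, 8], [2, 7]].

So P = [[1, 3, 4, 5, 6, 8], [2, 7]].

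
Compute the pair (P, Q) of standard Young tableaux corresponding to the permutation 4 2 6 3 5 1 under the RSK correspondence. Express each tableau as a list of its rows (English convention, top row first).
Insert each entry of the permutation into P by Schensted row insertion, recording in Q the position of each new cell.

After inserting 4: P = [[4]].
After inserting 2: P = [[2], [4]].
After inserting 6: P = [[2, 6], [4]].
After inserting 3: P = [[2, 3], [4, 6]].
After inserting 5: P = [[2, 3, 5], [4, 6]].
After inserting 1: P = [[1, 3, 5], [2, 6], [4]].

So P = [[1, 3, 5], [2, 6], [4]], Q = [[1, 3, 5], [2, 4], [6]].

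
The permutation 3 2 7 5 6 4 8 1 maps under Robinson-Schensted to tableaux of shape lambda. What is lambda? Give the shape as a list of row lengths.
[4, 2, 1, 1]

Row-insert each entry into an empty tableau.

After inserting 3: P = [[3]].
After inserting 2: P = [[2], [3]].
After inserting 7: P = [[2, 7], [3]].
After inserting 5: P = [[2, 5], [3, 7]].
After inserting 6: P = [[2, 5, 6], [3, 7]].
After inserting 4: P = [[2, 4, 6], [3, 5], [7]].
After inserting 8: P = [[2, 4, 6, 8], [3, 5], [7]].
After inserting 1: P = [[1, 4, 6, 8], [2, 5], [3], [7]].

The final insertion tableau P = [[1, 4, 6, 8], [2, 5], [3], [7]] has shape [4, 2, 1, 1].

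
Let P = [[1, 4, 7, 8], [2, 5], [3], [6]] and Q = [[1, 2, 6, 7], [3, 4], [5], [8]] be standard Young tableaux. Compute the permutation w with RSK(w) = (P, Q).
3 6 2 5 4 7 8 1

Reverse the RSK construction: for i from n down to 1, find the cell of Q containing i, remove the entry at that cell from P, and reverse-bump it up through P; the value ejected from row 1 is w(i).

Step i=8: Q has 8 at row 4, column 1; remove 6 from row 4 of P and reverse-bump: 6 enters row 3 and ejects 3; 3 enters row 2 and ejects 2; 2 enters row 1 and ejects 1. So w(8) = 1. P is now [[2, 4, 7, 8], [3, 5], [6]].
Step i=7: Q has 7 at row 1, column 4; remove that cell from P, ejecting 8. So w(7) = 8. P is now [[2, 4, 7], [3, 5], [6]].
Step i=6: Q has 6 at row 1, column 3; remove that cell from P, ejecting 7. So w(6) = 7. P is now [[2, 4], [3, 5], [6]].
Step i=5: Q has 5 at row 3, column 1; remove 6 from row 3 of P and reverse-bump: 6 enters row 2 and ejects 5; 5 enters row 1 and ejects 4. So w(5) = 4. P is now [[2, 5], [3, 6]].
Step i=4: Q has 4 at row 2, column 2; remove 6 from row 2 of P and reverse-bump: 6 enters row 1 and ejects 5. So w(4) = 5. P is now [[2, 6], [3]].
Step i=3: Q has 3 at row 2, column 1; remove 3 from row 2 of P and reverse-bump: 3 enters row 1 and ejects 2. So w(3) = 2. P is now [[3, 6]].
Step i=2: Q has 2 at row 1, column 2; remove that cell from P, ejecting 6. So w(2) = 6. P is now [[3]].
Step i=1: Q has 1 at row 1, column 1; remove that cell from P, ejecting 3. So w(1) = 3. P is now [].

So w = 3 6 2 5 4 7 8 1.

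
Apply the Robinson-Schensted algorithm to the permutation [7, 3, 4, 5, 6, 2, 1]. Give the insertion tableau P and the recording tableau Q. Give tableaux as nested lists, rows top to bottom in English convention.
Insert each entry of the permutation into P by Schensted row insertion, recording in Q the position of each new cell.

Insert 7: appended to row 1. P = [[7]].
Insert 3: 3 bumps 7 from row 1; 7 starts row 2. P = [[3], [7]].
Insert 4: appended to row 1. P = [[3, 4], [7]].
Insert 5: appended to row 1. P = [[3, 4, 5], [7]].
Insert 6: appended to row 1. P = [[3, 4, 5, 6], [7]].
Insert 2: 2 bumps 3 from row 1; 3 bumps 7 from row 2; 7 starts row 3. P = [[2, 4, 5, 6], [3], [7]].
Insert 1: 1 bumps 2 from row 1; 2 bumps 3 from row 2; 3 bumps 7 from row 3; 7 starts row 4. P = [[1, 4, 5, 6], [2], [3], [7]].

So P = [[1, 4, 5, 6], [2], [3], [7]], Q = [[1, 3, 4, 5], [2], [6], [7]].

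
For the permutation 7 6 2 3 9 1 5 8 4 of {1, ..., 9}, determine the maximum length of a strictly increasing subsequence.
4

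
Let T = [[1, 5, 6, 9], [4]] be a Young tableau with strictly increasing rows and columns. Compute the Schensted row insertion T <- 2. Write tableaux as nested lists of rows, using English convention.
[[1, 2, 6, 9], [4, 5]]

In row 1, 2 replaces 5 (the leftmost entry greater than 2); 5 is bumped to row 2. 5 is appended to row 2. The new tableau is [[1, 2, 6, 9], [4, 5]].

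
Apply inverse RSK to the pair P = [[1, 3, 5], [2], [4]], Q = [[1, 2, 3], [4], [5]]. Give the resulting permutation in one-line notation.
2 4 5 3 1

Reverse RSK: for i = n, n-1, ..., 1, locate i in Q, remove the corresponding corner cell from P, and reverse-bump its entry up through P; the value ejected from row 1 is w(i).

So w = 2 4 5 3 1.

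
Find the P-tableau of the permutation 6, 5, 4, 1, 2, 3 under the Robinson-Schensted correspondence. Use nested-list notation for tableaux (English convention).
P = [[1, 2, 3], [4], [5], [6]]

Insert 6: appended to row 1. P = [[6]].
Insert 5: 5 bumps 6 from row 1; 6 starts row 2. P = [[5], [6]].
Insert 4: 4 bumps 5 from row 1; 5 bumps 6 from row 2; 6 starts row 3. P = [[4], [5], [6]].
Insert 1: 1 bumps 4 from row 1; 4 bumps 5 from row 2; 5 bumps 6 from row 3; 6 starts row 4. P = [[1], [4], [5], [6]].
Insert 2: appended to row 1. P = [[1, 2], [4], [5], [6]].
Insert 3: appended to row 1. P = [[1, 2, 3], [4], [5], [6]].

So P = [[1, 2, 3], [4], [5], [6]].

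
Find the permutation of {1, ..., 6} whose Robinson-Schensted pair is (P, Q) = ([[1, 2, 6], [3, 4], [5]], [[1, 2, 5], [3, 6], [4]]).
3 5 4 1 6 2

Reverse the RSK construction: for i from n down to 1, find the cell of Q containing i, remove the entry at that cell from P, and reverse-bump it up through P; the value ejected from row 1 is w(i).

Step i=6: Q has 6 at row 2, column 2; remove 4 from row 2 of P and reverse-bump: 4 enters row 1 and ejects 2. So w(6) = 2. P is now [[1, 4, 6], [3], [5]].
Step i=5: Q has 5 at row 1, column 3; remove that cell from P, ejecting 6. So w(5) = 6. P is now [[1, 4], [3], [5]].
Step i=4: Q has 4 at row 3, column 1; remove 5 from row 3 of P and reverse-bump: 5 enters row 2 and ejects 3; 3 enters row 1 and ejects 1. So w(4) = 1. P is now [[3, 4], [5]].
Step i=3: Q has 3 at row 2, column 1; remove 5 from row 2 of P and reverse-bump: 5 enters row 1 and ejects 4. So w(3) = 4. P is now [[3, 5]].
Step i=2: Q has 2 at row 1, column 2; remove that cell from P, ejecting 5. So w(2) = 5. P is now [[3]].
Step i=1: Q has 1 at row 1, column 1; remove that cell from P, ejecting 3. So w(1) = 3. P is now [].

So w = 3 5 4 1 6 2.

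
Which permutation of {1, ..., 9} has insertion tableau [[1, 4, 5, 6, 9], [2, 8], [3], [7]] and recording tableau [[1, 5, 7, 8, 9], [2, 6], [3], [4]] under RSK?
Reverse RSK: for i = n, n-1, ..., 1, locate i in Q, remove the corresponding corner cell from P, and reverse-bump its entry up through P; the value ejected from row 1 is w(i).

So w = 7 3 2 1 8 4 5 6 9.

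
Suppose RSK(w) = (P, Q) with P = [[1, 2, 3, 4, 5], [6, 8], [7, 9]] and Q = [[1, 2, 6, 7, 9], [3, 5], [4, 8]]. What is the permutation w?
7 9 6 1 2 3 8 4 5

Reverse the RSK construction: for i from n down to 1, find the cell of Q containing i, remove the entry at that cell from P, and reverse-bump it up through P; the value ejected from row 1 is w(i).

Step i=9: Q has 9 at row 1, column 5; remove that cell from P, ejecting 5. So w(9) = 5. P is now [[1, 2, 3, 4], [6, 8], [7, 9]].
Step i=8: Q has 8 at row 3, column 2; remove 9 from row 3 of P and reverse-bump: 9 enters row 2 and ejects 8; 8 enters row 1 and ejects 4. So w(8) = 4. P is now [[1, 2, 3, 8], [6, 9], [7]].
Step i=7: Q has 7 at row 1, column 4; remove that cell from P, ejecting 8. So w(7) = 8. P is now [[1, 2, 3], [6, 9], [7]].
Step i=6: Q has 6 at row 1, column 3; remove that cell from P, ejecting 3. So w(6) = 3. P is now [[1, 2], [6, 9], [7]].
Step i=5: Q has 5 at row 2, column 2; remove 9 from row 2 of P and reverse-bump: 9 enters row 1 and ejects 2. So w(5) = 2. P is now [[1, 9], [6], [7]].
Step i=4: Q has 4 at row 3, column 1; remove 7 from row 3 of P and reverse-bump: 7 enters row 2 and ejects 6; 6 enters row 1 and ejects 1. So w(4) = 1. P is now [[6, 9], [7]].
Step i=3: Q has 3 at row 2, column 1; remove 7 from row 2 of P and reverse-bump: 7 enters row 1 and ejects 6. So w(3) = 6. P is now [[7, 9]].
Step i=2: Q has 2 at row 1, column 2; remove that cell from P, ejecting 9. So w(2) = 9. P is now [[7]].
Step i=1: Q has 1 at row 1, column 1; remove that cell from P, ejecting 7. So w(1) = 7. P is now [].

So w = 7 9 6 1 2 3 8 4 5.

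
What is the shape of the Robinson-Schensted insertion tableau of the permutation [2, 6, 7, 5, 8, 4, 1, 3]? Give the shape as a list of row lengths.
[4, 2, 1, 1]

Row-insert each entry into an empty tableau.

After inserting 2: P = [[2]].
After inserting 6: P = [[2, 6]].
After inserting 7: P = [[2, 6, 7]].
After inserting 5: P = [[2, 5, 7], [6]].
After inserting 8: P = [[2, 5, 7, 8], [6]].
After inserting 4: P = [[2, 4, 7, 8], [5], [6]].
After inserting 1: P = [[1, 4, 7, 8], [2], [5], [6]].
After inserting 3: P = [[1, 3, 7, 8], [2, 4], [5], [6]].

The final insertion tableau P = [[1, 3, 7, 8], [2, 4], [5], [6]] has shape [4, 2, 1, 1].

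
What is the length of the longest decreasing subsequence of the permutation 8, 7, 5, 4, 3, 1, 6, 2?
6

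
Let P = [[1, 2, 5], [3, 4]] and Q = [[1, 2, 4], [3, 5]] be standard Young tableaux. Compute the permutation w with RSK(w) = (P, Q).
3 4 1 5 2

Reverse the RSK construction: for i from n down to 1, find the cell of Q containing i, remove the entry at that cell from P, and reverse-bump it up through P; the value ejected from row 1 is w(i).

Step i=5: Q has 5 at row 2, column 2; remove 4 from row 2 of P and reverse-bump: 4 enters row 1 and ejects 2. So w(5) = 2. P is now [[1, 4, 5], [3]].
Step i=4: Q has 4 at row 1, column 3; remove that cell from P, ejecting 5. So w(4) = 5. P is now [[1, 4], [3]].
Step i=3: Q has 3 at row 2, column 1; remove 3 from row 2 of P and reverse-bump: 3 enters row 1 and ejects 1. So w(3) = 1. P is now [[3, 4]].
Step i=2: Q has 2 at row 1, column 2; remove that cell from P, ejecting 4. So w(2) = 4. P is now [[3]].
Step i=1: Q has 1 at row 1, column 1; remove that cell from P, ejecting 3. So w(1) = 3. P is now [].

So w = 3 4 1 5 2.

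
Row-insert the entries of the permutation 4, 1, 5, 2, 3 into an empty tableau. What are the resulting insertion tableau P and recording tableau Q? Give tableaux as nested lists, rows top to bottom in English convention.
P = [[1, 2, 3], [4, 5]], Q = [[1, 3, 5], [2, 4]]

Insert each entry of the permutation into P by Schensted row insertion, recording in Q the position of each new cell.

Insert 4: appended to row 1. P = [[4]], Q = [[1]].
Insert 1: 1 bumps 4 from row 1; 4 starts row 2. P = [[1], [4]], Q = [[1], [2]].
Insert 5: appended to row 1. P = [[1, 5], [4]], Q = [[1, 3], [2]].
Insert 2: 2 bumps 5 from row 1; 5 appends to row 2. P = [[1, 2], [4, 5]], Q = [[1, 3], [2, 4]].
Insert 3: appended to row 1. P = [[1, 2, 3], [4, 5]], Q = [[1, 3, 5], [2, 4]].

So P = [[1, 2, 3], [4, 5]], Q = [[1, 3, 5], [2, 4]].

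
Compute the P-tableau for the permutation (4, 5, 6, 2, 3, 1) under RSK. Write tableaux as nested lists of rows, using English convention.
After inserting 4: P = [[4]].
After inserting 5: P = [[4, 5]].
After inserting 6: P = [[4, 5, 6]].
After inserting 2: P = [[2, 5, 6], [4]].
After inserting 3: P = [[2, 3, 6], [4, 5]].
After inserting 1: P = [[1, 3, 6], [2, 5], [4]].

So P = [[1, 3, 6], [2, 5], [4]].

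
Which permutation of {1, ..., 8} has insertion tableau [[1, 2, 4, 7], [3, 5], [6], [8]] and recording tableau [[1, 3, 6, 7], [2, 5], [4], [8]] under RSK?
Reverse the RSK construction: for i from n down to 1, find the cell of Q containing i, remove the entry at that cell from P, and reverse-bump it up through P; the value ejected from row 1 is w(i).

Step i=8: Q has 8 at row 4, column 1; remove 8 from row 4 of P and reverse-bump: 8 enters row 3 and ejects 6; 6 enters row 2 and ejects 5; 5 enters row 1 and ejects 4. So w(8) = 4. P is now [[1, 2, 5, 7], [3, 6], [8]].
Step i=7: Q has 7 at row 1, column 4; remove that cell from P, ejecting 7. So w(7) = 7. P is now [[1, 2, 5], [3, 6], [8]].
Step i=6: Q has 6 at row 1, column 3; remove that cell from P, ejecting 5. So w(6) = 5. P is now [[1, 2], [3, 6], [8]].
Step i=5: Q has 5 at row 2, column 2; remove 6 from row 2 of P and reverse-bump: 6 enters row 1 and ejects 2. So w(5) = 2. P is now [[1, 6], [3], [8]].
Step i=4: Q has 4 at row 3, column 1; remove 8 from row 3 of P and reverse-bump: 8 enters row 2 and ejects 3; 3 enters row 1 and ejects 1. So w(4) = 1. P is now [[3, 6], [8]].
Step i=3: Q has 3 at row 1, column 2; remove that cell from P, ejecting 6. So w(3) = 6. P is now [[3], [8]].
Step i=2: Q has 2 at row 2, column 1; remove 8 from row 2 of P and reverse-bump: 8 enters row 1 and ejects 3. So w(2) = 3. P is now [[8]].
Step i=1: Q has 1 at row 1, column 1; remove that cell from P, ejecting 8. So w(1) = 8. P is now [].

So w = 8 3 6 1 2 5 7 4.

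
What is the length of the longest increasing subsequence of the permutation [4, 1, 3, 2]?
2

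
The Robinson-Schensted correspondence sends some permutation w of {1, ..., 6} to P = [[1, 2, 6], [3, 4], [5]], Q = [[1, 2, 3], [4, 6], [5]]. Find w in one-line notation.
Reverse the RSK construction: for i from n down to 1, find the cell of Q containing i, remove the entry at that cell from P, and reverse-bump it up through P; the value ejected from row 1 is w(i).

Step i=6: Q has 6 at row 2, column 2; remove 4 from row 2 of P and reverse-bump: 4 enters row 1 and ejects 2. So w(6) = 2. P is now [[1, 4, 6], [3], [5]].
Step i=5: Q has 5 at row 3, column 1; remove 5 from row 3 of P and reverse-bump: 5 enters row 2 and ejects 3; 3 enters row 1 and ejects 1. So w(5) = 1. P is now [[3, 4, 6], [5]].
Step i=4: Q has 4 at row 2, column 1; remove 5 from row 2 of P and reverse-bump: 5 enters row 1 and ejects 4. So w(4) = 4. P is now [[3, 5, 6]].
Step i=3: Q has 3 at row 1, column 3; remove that cell from P, ejecting 6. So w(3) = 6. P is now [[3, 5]].
Step i=2: Q has 2 at row 1, column 2; remove that cell from P, ejecting 5. So w(2) = 5. P is now [[3]].
Step i=1: Q has 1 at row 1, column 1; remove that cell from P, ejecting 3. So w(1) = 3. P is now [].

So w = 3 5 6 4 1 2.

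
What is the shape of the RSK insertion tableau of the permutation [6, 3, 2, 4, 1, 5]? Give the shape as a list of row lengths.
Row-insert each entry into an empty tableau.

After inserting 6: P = [[6]].
After inserting 3: P = [[3], [6]].
After inserting 2: P = [[2], [3], [6]].
After inserting 4: P = [[2, 4], [3], [6]].
After inserting 1: P = [[1, 4], [2], [3], [6]].
After inserting 5: P = [[1, 4, 5], [2], [3], [6]].

The final insertion tableau P = [[1, 4, 5], [2], [3], [6]] has shape [3, 1, 1, 1].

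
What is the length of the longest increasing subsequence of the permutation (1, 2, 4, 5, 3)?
4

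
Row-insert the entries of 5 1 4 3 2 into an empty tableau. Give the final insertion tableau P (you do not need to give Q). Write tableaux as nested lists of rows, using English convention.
P = [[1, 2], [3], [4], [5]]

After inserting 5: P = [[5]].
After inserting 1: P = [[1], [5]].
After inserting 4: P = [[1, 4], [5]].
After inserting 3: P = [[1, 3], [4], [5]].
After inserting 2: P = [[1, 2], [3], [4], [5]].

So P = [[1, 2], [3], [4], [5]].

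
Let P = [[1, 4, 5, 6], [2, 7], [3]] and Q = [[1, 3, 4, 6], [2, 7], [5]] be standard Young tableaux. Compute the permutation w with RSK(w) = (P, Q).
Reverse RSK: for i = n, n-1, ..., 1, locate i in Q, remove the corresponding corner cell from P, and reverse-bump its entry up through P; the value ejected from row 1 is w(i).

So w = 3 2 4 5 1 7 6.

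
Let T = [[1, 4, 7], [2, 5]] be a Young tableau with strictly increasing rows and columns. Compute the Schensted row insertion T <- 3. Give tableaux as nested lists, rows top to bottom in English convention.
[[1, 3, 7], [2, 4], [5]]

In row 1, 3 replaces 4 (the leftmost entry greater than 3); 4 is bumped to row 2. In row 2, 4 replaces 5 (the leftmost entry greater than 4); 5 is bumped to row 3. 5 starts a new row 3. The new tableau is [[1, 3, 7], [2, 4], [5]].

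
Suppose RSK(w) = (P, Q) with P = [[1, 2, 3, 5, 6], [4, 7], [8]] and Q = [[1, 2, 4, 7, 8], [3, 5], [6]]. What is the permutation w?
Reverse the RSK construction: for i from n down to 1, find the cell of Q containing i, remove the entry at that cell from P, and reverse-bump it up through P; the value ejected from row 1 is w(i).

Step i=8: Q has 8 at row 1, column 5; remove that cell from P, ejecting 6. So w(8) = 6. P is now [[1, 2, 3, 5], [4, 7], [8]].
Step i=7: Q has 7 at row 1, column 4; remove that cell from P, ejecting 5. So w(7) = 5. P is now [[1, 2, 3], [4, 7], [8]].
Step i=6: Q has 6 at row 3, column 1; remove 8 from row 3 of P and reverse-bump: 8 enters row 2 and ejects 7; 7 enters row 1 and ejects 3. So w(6) = 3. P is now [[1, 2, 7], [4, 8]].
Step i=5: Q has 5 at row 2, column 2; remove 8 from row 2 of P and reverse-bump: 8 enters row 1 and ejects 7. So w(5) = 7. P is now [[1, 2, 8], [4]].
Step i=4: Q has 4 at row 1, column 3; remove that cell from P, ejecting 8. So w(4) = 8. P is now [[1, 2], [4]].
Step i=3: Q has 3 at row 2, column 1; remove 4 from row 2 of P and reverse-bump: 4 enters row 1 and ejects 2. So w(3) = 2. P is now [[1, 4]].
Step i=2: Q has 2 at row 1, column 2; remove that cell from P, ejecting 4. So w(2) = 4. P is now [[1]].
Step i=1: Q has 1 at row 1, column 1; remove that cell from P, ejecting 1. So w(1) = 1. P is now [].

So w = 1 4 2 8 7 3 5 6.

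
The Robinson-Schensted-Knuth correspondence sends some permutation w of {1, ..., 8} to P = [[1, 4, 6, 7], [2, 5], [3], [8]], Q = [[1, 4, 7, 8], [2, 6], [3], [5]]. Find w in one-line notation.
Reverse the RSK construction: for i from n down to 1, find the cell of Q containing i, remove the entry at that cell from P, and reverse-bump it up through P; the value ejected from row 1 is w(i).

Step i=8: Q has 8 at row 1, column 4; remove that cell from P, ejecting 7. So w(8) = 7. P is now [[1, 4, 6], [2, 5], [3], [8]].
Step i=7: Q has 7 at row 1, column 3; remove that cell from P, ejecting 6. So w(7) = 6. P is now [[1, 4], [2, 5], [3], [8]].
Step i=6: Q has 6 at row 2, column 2; remove 5 from row 2 of P and reverse-bump: 5 enters row 1 and ejects 4. So w(6) = 4. P is now [[1, 5], [2], [3], [8]].
Step i=5: Q has 5 at row 4, column 1; remove 8 from row 4 of P and reverse-bump: 8 enters row 3 and ejects 3; 3 enters row 2 and ejects 2; 2 enters row 1 and ejects 1. So w(5) = 1. P is now [[2, 5], [3], [8]].
Step i=4: Q has 4 at row 1, column 2; remove that cell from P, ejecting 5. So w(4) = 5. P is now [[2], [3], [8]].
Step i=3: Q has 3 at row 3, column 1; remove 8 from row 3 of P and reverse-bump: 8 enters row 2 and ejects 3; 3 enters row 1 and ejects 2. So w(3) = 2. P is now [[3], [8]].
Step i=2: Q has 2 at row 2, column 1; remove 8 from row 2 of P and reverse-bump: 8 enters row 1 and ejects 3. So w(2) = 3. P is now [[8]].
Step i=1: Q has 1 at row 1, column 1; remove that cell from P, ejecting 8. So w(1) = 8. P is now [].

So w = 8 3 2 5 1 4 6 7.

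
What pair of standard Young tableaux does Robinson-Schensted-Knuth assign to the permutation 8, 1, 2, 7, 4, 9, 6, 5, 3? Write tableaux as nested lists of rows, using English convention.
P = [[1, 2, 3, 5], [4, 9], [6], [7], [8]], Q = [[1, 3, 4, 6], [2, 7], [5], [8], [9]]

Insert each entry of the permutation into P by Schensted row insertion, recording in Q the position of each new cell.

Insert 8: appended to row 1. P = [[8]].
Insert 1: 1 bumps 8 from row 1; 8 starts row 2. P = [[1], [8]].
Insert 2: appended to row 1. P = [[1, 2], [8]].
Insert 7: appended to row 1. P = [[1, 2, 7], [8]].
Insert 4: 4 bumps 7 from row 1; 7 bumps 8 from row 2; 8 starts row 3. P = [[1, 2, 4], [7], [8]].
Insert 9: appended to row 1. P = [[1, 2, 4, 9], [7], [8]].
Insert 6: 6 bumps 9 from row 1; 9 appends to row 2. P = [[1, 2, 4, 6], [7, 9], [8]].
Insert 5: 5 bumps 6 from row 1; 6 bumps 7 from row 2; 7 bumps 8 from row 3; 8 starts row 4. P = [[1, 2, 4, 5], [6, 9], [7], [8]].
Insert 3: 3 bumps 4 from row 1; 4 bumps 6 from row 2; 6 bumps 7 from row 3; 7 bumps 8 from row 4; 8 starts row 5. P = [[1, 2, 3, 5], [4, 9], [6], [7], [8]].

So P = [[1, 2, 3, 5], [4, 9], [6], [7], [8]], Q = [[1, 3, 4, 6], [2, 7], [5], [8], [9]].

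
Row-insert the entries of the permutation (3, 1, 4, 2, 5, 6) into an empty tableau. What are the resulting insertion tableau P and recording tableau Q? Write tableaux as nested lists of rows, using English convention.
P = [[1, 2, 5, 6], [3, 4]], Q = [[1, 3, 5, 6], [2, 4]]

Insert each entry of the permutation into P by Schensted row insertion, recording in Q the position of each new cell.

Insert 3: appended to row 1. P = [[3]], Q = [[1]].
Insert 1: 1 bumps 3 from row 1; 3 starts row 2. P = [[1], [3]], Q = [[1], [2]].
Insert 4: appended to row 1. P = [[1, 4], [3]], Q = [[1, 3], [2]].
Insert 2: 2 bumps 4 from row 1; 4 appends to row 2. P = [[1, 2], [3, 4]], Q = [[1, 3], [2, 4]].
Insert 5: appended to row 1. P = [[1, 2, 5], [3, 4]], Q = [[1, 3, 5], [2, 4]].
Insert 6: appended to row 1. P = [[1, 2, 5, 6], [3, 4]], Q = [[1, 3, 5, 6], [2, 4]].

So P = [[1, 2, 5, 6], [3, 4]], Q = [[1, 3, 5, 6], [2, 4]].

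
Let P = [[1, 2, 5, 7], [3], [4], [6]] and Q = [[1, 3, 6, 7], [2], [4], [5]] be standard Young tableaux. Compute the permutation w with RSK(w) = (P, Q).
Reverse the RSK construction: for i from n down to 1, find the cell of Q containing i, remove the entry at that cell from P, and reverse-bump it up through P; the value ejected from row 1 is w(i).

Step i=7: Q has 7 at row 1, column 4; remove that cell from P, ejecting 7. So w(7) = 7. P is now [[1, 2, 5], [3], [4], [6]].
Step i=6: Q has 6 at row 1, column 3; remove that cell from P, ejecting 5. So w(6) = 5. P is now [[1, 2], [3], [4], [6]].
Step i=5: Q has 5 at row 4, column 1; remove 6 from row 4 of P and reverse-bump: 6 enters row 3 and ejects 4; 4 enters row 2 and ejects 3; 3 enters row 1 and ejects 2. So w(5) = 2. P is now [[1, 3], [4], [6]].
Step i=4: Q has 4 at row 3, column 1; remove 6 from row 3 of P and reverse-bump: 6 enters row 2 and ejects 4; 4 enters row 1 and ejects 3. So w(4) = 3. P is now [[1, 4], [6]].
Step i=3: Q has 3 at row 1, column 2; remove that cell from P, ejecting 4. So w(3) = 4. P is now [[1], [6]].
Step i=2: Q has 2 at row 2, column 1; remove 6 from row 2 of P and reverse-bump: 6 enters row 1 and ejects 1. So w(2) = 1. P is now [[6]].
Step i=1: Q has 1 at row 1, column 1; remove that cell from P, ejecting 6. So w(1) = 6. P is now [].

So w = 6 1 4 3 2 5 7.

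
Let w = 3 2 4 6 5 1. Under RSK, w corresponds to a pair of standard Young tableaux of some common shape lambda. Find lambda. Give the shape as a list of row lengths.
[3, 2, 1]

Row-insert each entry into an empty tableau.

After inserting 3: P = [[3]].
After inserting 2: P = [[2], [3]].
After inserting 4: P = [[2, 4], [3]].
After inserting 6: P = [[2, 4, 6], [3]].
After inserting 5: P = [[2, 4, 5], [3, 6]].
After inserting 1: P = [[1, 4, 5], [2, 6], [3]].

The final insertion tableau P = [[1, 4, 5], [2, 6], [3]] has shape [3, 2, 1].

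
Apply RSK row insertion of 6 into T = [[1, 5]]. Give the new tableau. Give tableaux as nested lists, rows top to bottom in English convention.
[[1, 5, 6]]

6 is larger than every entry of row 1, so it is appended to row 1. The new tableau is [[1, 5, 6]].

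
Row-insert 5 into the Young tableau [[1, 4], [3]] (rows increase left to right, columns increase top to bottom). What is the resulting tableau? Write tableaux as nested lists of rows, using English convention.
[[1, 4, 5], [3]]

5 is larger than every entry of row 1, so it is appended to row 1. The new tableau is [[1, 4, 5], [3]].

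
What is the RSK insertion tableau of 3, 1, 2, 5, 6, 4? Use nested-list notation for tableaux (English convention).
P = [[1, 2, 4, 6], [3, 5]]

After inserting 3: P = [[3]].
After inserting 1: P = [[1], [3]].
After inserting 2: P = [[1, 2], [3]].
After inserting 5: P = [[1, 2, 5], [3]].
After inserting 6: P = [[1, 2, 5, 6], [3]].
After inserting 4: P = [[1, 2, 4, 6], [3, 5]].

So P = [[1, 2, 4, 6], [3, 5]].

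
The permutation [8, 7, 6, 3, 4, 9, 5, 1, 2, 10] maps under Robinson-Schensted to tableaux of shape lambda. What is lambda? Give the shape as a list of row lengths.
Row-insert each entry into an empty tableau.

After inserting 8: P = [[8]].
After inserting 7: P = [[7], [8]].
After inserting 6: P = [[6], [7], [8]].
After inserting 3: P = [[3], [6], [7], [8]].
After inserting 4: P = [[3, 4], [6], [7], [8]].
After inserting 9: P = [[3, 4, 9], [6], [7], [8]].
After inserting 5: P = [[3, 4, 5], [6, 9], [7], [8]].
After inserting 1: P = [[1, 4, 5], [3, 9], [6], [7], [8]].
After inserting 2: P = [[1, 2, 5], [3, 4], [6, 9], [7], [8]].
After inserting 10: P = [[1, 2, 5, 10], [3, 4], [6, 9], [7], [8]].

The final insertion tableau P = [[1, 2, 5, 10], [3, 4], [6, 9], [7], [8]] has shape [4, 2, 2, 1, 1].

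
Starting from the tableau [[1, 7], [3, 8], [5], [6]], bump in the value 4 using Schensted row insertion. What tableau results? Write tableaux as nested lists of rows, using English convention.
[[1, 4], [3, 7], [5, 8], [6]]

In row 1, 4 replaces 7 (the leftmost entry greater than 4); 7 is bumped to row 2. In row 2, 7 replaces 8 (the leftmost entry greater than 7); 8 is bumped to row 3. 8 is appended to row 3. The new tableau is [[1, 4], [3, 7], [5, 8], [6]].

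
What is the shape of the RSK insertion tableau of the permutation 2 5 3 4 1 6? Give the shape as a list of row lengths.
[4, 1, 1]

Row-insert each entry into an empty tableau.

After inserting 2: P = [[2]].
After inserting 5: P = [[2, 5]].
After inserting 3: P = [[2, 3], [5]].
After inserting 4: P = [[2, 3, 4], [5]].
After inserting 1: P = [[1, 3, 4], [2], [5]].
After inserting 6: P = [[1, 3, 4, 6], [2], [5]].

The final insertion tableau P = [[1, 3, 4, 6], [2], [5]] has shape [4, 1, 1].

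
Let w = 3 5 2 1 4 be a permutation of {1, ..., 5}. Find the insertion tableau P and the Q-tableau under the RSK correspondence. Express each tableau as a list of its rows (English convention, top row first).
P = [[1, 4], [2, 5], [3]], Q = [[1, 2], [3, 5], [4]]

Insert each entry of the permutation into P by Schensted row insertion, recording in Q the position of each new cell.

After inserting 3: P = [[3]].
After inserting 5: P = [[3, 5]].
After inserting 2: P = [[2, 5], [3]].
After inserting 1: P = [[1, 5], [2], [3]].
After inserting 4: P = [[1, 4], [2, 5], [3]].

So P = [[1, 4], [2, 5], [3]], Q = [[1, 2], [3, 5], [4]].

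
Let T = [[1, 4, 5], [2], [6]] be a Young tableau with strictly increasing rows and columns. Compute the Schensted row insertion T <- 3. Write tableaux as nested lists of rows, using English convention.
In row 1, 3 replaces 4 (the leftmost entry greater than 3); 4 is bumped to row 2. 4 is appended to row 2. The new tableau is [[1, 3, 5], [2, 4], [6]].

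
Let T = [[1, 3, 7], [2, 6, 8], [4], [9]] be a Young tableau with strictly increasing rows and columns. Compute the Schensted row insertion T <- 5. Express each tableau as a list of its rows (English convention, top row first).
In row 1, 5 replaces 7 (the leftmost entry greater than 5); 7 is bumped to row 2. In row 2, 7 replaces 8 (the leftmost entry greater than 7); 8 is bumped to row 3. 8 is appended to row 3. The new tableau is [[1, 3, 5], [2, 6, 7], [4, 8], [9]].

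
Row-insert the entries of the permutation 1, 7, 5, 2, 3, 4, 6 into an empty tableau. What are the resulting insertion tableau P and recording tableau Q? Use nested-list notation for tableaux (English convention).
Insert each entry of the permutation into P by Schensted row insertion, recording in Q the position of each new cell.

After inserting 1: P = [[1]].
After inserting 7: P = [[1, 7]].
After inserting 5: P = [[1, 5], [7]].
After inserting 2: P = [[1, 2], [5], [7]].
After inserting 3: P = [[1, 2, 3], [5], [7]].
After inserting 4: P = [[1, 2, 3, 4], [5], [7]].
After inserting 6: P = [[1, 2, 3, 4, 6], [5], [7]].

So P = [[1, 2, 3, 4, 6], [5], [7]], Q = [[1, 2, 5, 6, 7], [3], [4]].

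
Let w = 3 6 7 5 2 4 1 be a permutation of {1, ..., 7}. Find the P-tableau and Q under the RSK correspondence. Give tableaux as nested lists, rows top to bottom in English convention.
Insert each entry of the permutation into P by Schensted row insertion, recording in Q the position of each new cell.

After inserting 3: P = [[3]].
After inserting 6: P = [[3, 6]].
After inserting 7: P = [[3, 6, 7]].
After inserting 5: P = [[3, 5, 7], [6]].
After inserting 2: P = [[2, 5, 7], [3], [6]].
After inserting 4: P = [[2, 4, 7], [3, 5], [6]].
After inserting 1: P = [[1, 4, 7], [2, 5], [3], [6]].

So P = [[1, 4, 7], [2, 5], [3], [6]], Q = [[1, 2, 3], [4, 6], [5], [7]].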